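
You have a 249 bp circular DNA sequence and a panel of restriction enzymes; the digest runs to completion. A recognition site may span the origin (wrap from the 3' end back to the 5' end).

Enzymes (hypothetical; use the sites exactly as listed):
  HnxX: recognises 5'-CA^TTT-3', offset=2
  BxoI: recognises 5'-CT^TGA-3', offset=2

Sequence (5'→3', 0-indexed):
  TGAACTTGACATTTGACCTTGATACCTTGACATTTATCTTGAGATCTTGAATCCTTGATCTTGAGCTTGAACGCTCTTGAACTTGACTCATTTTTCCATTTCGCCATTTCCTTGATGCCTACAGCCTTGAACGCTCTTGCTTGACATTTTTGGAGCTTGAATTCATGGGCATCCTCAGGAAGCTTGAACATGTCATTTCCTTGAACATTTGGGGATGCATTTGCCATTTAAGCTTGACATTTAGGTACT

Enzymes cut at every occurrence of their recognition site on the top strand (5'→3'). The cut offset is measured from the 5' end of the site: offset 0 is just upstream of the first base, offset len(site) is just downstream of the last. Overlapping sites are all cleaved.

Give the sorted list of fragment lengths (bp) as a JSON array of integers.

[5,5,5,5,6,6,6,6,6,6,6,7,7,7,8,8,8,8,8,8,8,10,10,11,11,12,14,15,27]

Scan for sites:
  HnxX (CATTT, off=2): starts [9, 30, 88, 96, 104, 144, 193, 205, 217, 224, 237] → cuts [11, 32, 90, 98, 106, 146, 195, 207, 219, 226, 239]
  BxoI (CTTGA, off=2): starts [4, 17, 25, 37, 45, 53, 59, 65, 75, 81, 110, 125, 139, 155, 182, 199, 232, 247] → cuts [0, 6, 19, 27, 39, 47, 55, 61, 67, 77, 83, 112, 127, 141, 157, 184, 201, 234]

Pooled cuts: [0, 6, 11, 19, 27, 32, 39, 47, 55, 61, 67, 77, 83, 90, 98, 106, 112, 127, 141, 146, 157, 184, 195, 201, 207, 219, 226, 234, 239]

Fragment lengths:
  0→6: 6 bp
  6→11: 5 bp
  11→19: 8 bp
  19→27: 8 bp
  27→32: 5 bp
  32→39: 7 bp
  39→47: 8 bp
  47→55: 8 bp
  55→61: 6 bp
  61→67: 6 bp
  67→77: 10 bp
  77→83: 6 bp
  83→90: 7 bp
  90→98: 8 bp
  98→106: 8 bp
  106→112: 6 bp
  112→127: 15 bp
  127→141: 14 bp
  141→146: 5 bp
  146→157: 11 bp
  157→184: 27 bp
  184→195: 11 bp
  195→201: 6 bp
  201→207: 6 bp
  207→219: 12 bp
  219→226: 7 bp
  226→234: 8 bp
  234→239: 5 bp
  239→0 (wrap): 249-239+0 = 10 bp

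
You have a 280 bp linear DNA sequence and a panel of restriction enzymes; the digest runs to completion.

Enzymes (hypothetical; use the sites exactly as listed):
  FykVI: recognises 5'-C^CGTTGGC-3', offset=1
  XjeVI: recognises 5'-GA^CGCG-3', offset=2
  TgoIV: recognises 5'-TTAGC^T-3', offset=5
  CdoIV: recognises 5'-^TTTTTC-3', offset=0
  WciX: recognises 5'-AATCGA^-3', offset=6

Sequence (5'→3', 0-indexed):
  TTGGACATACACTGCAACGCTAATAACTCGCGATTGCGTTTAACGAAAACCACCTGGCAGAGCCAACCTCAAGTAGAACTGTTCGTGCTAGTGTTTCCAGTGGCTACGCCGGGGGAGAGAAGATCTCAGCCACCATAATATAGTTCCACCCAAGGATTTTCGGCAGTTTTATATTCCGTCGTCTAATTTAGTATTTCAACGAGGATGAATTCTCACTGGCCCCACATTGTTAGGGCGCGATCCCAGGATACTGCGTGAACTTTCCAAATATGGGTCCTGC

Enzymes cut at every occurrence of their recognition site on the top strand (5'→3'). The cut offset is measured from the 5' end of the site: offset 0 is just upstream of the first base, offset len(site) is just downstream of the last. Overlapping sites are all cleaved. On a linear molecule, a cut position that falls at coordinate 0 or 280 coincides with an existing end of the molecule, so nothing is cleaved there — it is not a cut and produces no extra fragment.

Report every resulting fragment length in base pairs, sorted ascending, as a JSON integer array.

[280]

Site scan:
  FykVI (CCGTTGGC, off=1): no sites
  XjeVI (GACGCG, off=2): no sites
  TgoIV (TTAGCT, off=5): no sites
  CdoIV (TTTTTC, off=0): no sites
  WciX (AATCGA, off=6): no sites

All cut coordinates (distinct, sorted): ∅

Fragments:
  no cuts → one linear fragment of 280 bp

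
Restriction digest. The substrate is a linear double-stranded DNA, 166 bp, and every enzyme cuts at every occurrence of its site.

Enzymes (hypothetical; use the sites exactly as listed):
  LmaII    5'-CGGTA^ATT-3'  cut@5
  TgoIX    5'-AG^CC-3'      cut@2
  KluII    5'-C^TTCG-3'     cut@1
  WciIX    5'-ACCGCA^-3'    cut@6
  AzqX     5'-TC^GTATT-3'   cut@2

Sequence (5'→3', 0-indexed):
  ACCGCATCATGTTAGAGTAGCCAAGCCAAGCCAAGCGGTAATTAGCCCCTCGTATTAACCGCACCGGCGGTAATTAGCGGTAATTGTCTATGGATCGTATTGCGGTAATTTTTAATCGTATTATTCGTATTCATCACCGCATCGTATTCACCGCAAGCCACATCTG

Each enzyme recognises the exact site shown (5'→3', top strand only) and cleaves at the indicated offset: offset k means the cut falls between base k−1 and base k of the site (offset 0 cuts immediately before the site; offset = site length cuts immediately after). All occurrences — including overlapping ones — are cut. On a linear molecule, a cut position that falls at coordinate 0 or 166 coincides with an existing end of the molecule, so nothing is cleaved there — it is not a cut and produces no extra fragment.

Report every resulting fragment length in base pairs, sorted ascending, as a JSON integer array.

Scan for sites:
  LmaII CGGTAATT/5: at [35, 67, 77, 102] ⇒ [40, 72, 82, 107]
  TgoIX AGCC/2: at [18, 23, 28, 43, 155] ⇒ [20, 25, 30, 45, 157]
  KluII (CTTCG, off=1): no sites
  WciIX ACCGCA/6: at [0, 57, 135, 149] ⇒ [6, 63, 141, 155]
  AzqX TCGTATT/2: at [49, 94, 115, 124, 141] ⇒ [51, 96, 117, 126, 143]

Pooled cuts: [6, 20, 25, 30, 40, 45, 51, 63, 72, 82, 96, 107, 117, 126, 141, 143, 155, 157]

Fragment lengths:
  [0,6): 6 bp
  [6,20): 14 bp
  [20,25): 5 bp
  [25,30): 5 bp
  [30,40): 10 bp
  [40,45): 5 bp
  [45,51): 6 bp
  [51,63): 12 bp
  [63,72): 9 bp
  [72,82): 10 bp
  [82,96): 14 bp
  [96,107): 11 bp
  [107,117): 10 bp
  [117,126): 9 bp
  [126,141): 15 bp
  [141,143): 2 bp
  [143,155): 12 bp
  [155,157): 2 bp
  [157,166): 9 bp

[2,2,5,5,5,6,6,9,9,9,10,10,10,11,12,12,14,14,15]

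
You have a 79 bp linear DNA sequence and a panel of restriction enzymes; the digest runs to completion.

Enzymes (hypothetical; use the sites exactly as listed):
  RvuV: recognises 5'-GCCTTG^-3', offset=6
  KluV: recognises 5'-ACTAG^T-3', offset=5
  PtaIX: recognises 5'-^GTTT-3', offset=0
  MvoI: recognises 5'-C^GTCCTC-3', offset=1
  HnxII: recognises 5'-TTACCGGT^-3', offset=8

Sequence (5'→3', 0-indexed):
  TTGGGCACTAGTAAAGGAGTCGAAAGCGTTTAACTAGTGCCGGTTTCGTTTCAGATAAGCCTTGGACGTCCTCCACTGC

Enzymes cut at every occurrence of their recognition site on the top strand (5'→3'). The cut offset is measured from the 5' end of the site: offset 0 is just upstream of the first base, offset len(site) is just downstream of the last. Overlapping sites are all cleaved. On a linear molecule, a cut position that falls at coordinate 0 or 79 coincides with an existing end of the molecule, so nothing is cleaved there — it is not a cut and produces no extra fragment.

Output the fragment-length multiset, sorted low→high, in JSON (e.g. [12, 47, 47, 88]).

Scan for sites:
  RvuV GCCTTG/6: at [58] ⇒ [64]
  KluV ACTAGT/5: at [6, 32] ⇒ [11, 37]
  PtaIX GTTT/0: at [27, 42, 47] ⇒ [27, 42, 47]
  MvoI CGTCCTC/1: at [66] ⇒ [67]
  HnxII (TTACCGGT, off=8): no sites

Pooled cuts: [11, 27, 37, 42, 47, 64, 67]

Fragments:
  [0,11): 11 bp
  [11,27): 16 bp
  [27,37): 10 bp
  [37,42): 5 bp
  [42,47): 5 bp
  [47,64): 17 bp
  [64,67): 3 bp
  [67,79): 12 bp

[3,5,5,10,11,12,16,17]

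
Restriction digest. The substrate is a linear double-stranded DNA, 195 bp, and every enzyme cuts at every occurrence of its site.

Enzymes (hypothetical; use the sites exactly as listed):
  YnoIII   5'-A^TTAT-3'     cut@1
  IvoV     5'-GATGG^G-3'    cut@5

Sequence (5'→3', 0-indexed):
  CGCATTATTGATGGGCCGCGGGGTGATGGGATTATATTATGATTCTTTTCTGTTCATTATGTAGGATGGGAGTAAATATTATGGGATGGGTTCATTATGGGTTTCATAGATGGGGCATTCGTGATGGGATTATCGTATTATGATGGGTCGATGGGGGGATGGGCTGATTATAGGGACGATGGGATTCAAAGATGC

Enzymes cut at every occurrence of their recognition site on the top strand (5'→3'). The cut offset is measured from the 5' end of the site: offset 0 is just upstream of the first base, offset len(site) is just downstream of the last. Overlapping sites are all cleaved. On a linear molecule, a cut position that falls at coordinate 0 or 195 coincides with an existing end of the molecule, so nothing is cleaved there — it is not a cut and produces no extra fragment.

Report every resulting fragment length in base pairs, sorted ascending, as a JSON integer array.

Scan for sites:
  YnoIII (ATTAT, off=1): starts [3, 30, 35, 55, 77, 93, 128, 136, 166] → cuts [4, 31, 36, 56, 78, 94, 129, 137, 167]
  IvoV (GATGGG, off=5): starts [9, 24, 64, 84, 108, 122, 141, 149, 157, 177] → cuts [14, 29, 69, 89, 113, 127, 146, 154, 162, 182]

All cut coordinates (distinct, sorted): [4, 14, 29, 31, 36, 56, 69, 78, 89, 94, 113, 127, 129, 137, 146, 154, 162, 167, 182]

Fragments:
  [0,4): 4 bp
  [4,14): 10 bp
  [14,29): 15 bp
  [29,31): 2 bp
  [31,36): 5 bp
  [36,56): 20 bp
  [56,69): 13 bp
  [69,78): 9 bp
  [78,89): 11 bp
  [89,94): 5 bp
  [94,113): 19 bp
  [113,127): 14 bp
  [127,129): 2 bp
  [129,137): 8 bp
  [137,146): 9 bp
  [146,154): 8 bp
  [154,162): 8 bp
  [162,167): 5 bp
  [167,182): 15 bp
  [182,195): 13 bp

[2,2,4,5,5,5,8,8,8,9,9,10,11,13,13,14,15,15,19,20]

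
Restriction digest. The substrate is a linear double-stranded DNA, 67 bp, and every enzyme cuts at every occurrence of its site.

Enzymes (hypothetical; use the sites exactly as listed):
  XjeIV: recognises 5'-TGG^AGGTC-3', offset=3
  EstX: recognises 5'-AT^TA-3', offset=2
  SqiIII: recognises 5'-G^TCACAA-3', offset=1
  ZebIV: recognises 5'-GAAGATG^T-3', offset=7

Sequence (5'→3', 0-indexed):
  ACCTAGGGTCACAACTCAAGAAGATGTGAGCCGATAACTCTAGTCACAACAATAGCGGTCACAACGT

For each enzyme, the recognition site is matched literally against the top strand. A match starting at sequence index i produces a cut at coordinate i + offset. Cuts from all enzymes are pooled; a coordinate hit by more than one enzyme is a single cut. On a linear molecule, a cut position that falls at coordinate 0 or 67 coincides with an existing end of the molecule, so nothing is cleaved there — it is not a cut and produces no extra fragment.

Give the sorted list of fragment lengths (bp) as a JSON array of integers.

[8,9,15,17,18]

Scan for sites:
  XjeIV (TGGAGGTC, off=3): no sites
  EstX (ATTA, off=2): no sites
  SqiIII (GTCACAA, off=1): starts [7, 42, 57] → cuts [8, 43, 58]
  ZebIV (GAAGATGT, off=7): starts [19] → cuts [26]

Pooled cuts: [8, 26, 43, 58]

Fragment lengths:
  [0,8): 8 bp
  [8,26): 18 bp
  [26,43): 17 bp
  [43,58): 15 bp
  [58,67): 9 bp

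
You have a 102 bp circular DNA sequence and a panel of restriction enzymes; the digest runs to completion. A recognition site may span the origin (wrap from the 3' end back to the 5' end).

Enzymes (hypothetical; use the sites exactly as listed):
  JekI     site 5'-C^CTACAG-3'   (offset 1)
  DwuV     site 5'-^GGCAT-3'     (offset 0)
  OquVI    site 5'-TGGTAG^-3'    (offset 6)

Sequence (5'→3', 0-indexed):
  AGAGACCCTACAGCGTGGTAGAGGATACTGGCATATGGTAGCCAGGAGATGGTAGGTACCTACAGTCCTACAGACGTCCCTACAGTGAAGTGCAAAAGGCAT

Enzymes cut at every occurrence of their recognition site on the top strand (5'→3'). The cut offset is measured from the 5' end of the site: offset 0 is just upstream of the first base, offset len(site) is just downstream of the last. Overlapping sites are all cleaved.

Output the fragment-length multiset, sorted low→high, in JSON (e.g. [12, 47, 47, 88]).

[4,8,8,12,12,12,14,14,18]

Site scan:
  JekI CCTACAG/1: at [6, 58, 66, 78] ⇒ [7, 59, 67, 79]
  DwuV GGCAT/0: at [29, 97] ⇒ [29, 97]
  OquVI TGGTAG/6: at [15, 35, 49] ⇒ [21, 41, 55]

All cut coordinates (distinct, sorted): [7, 21, 29, 41, 55, 59, 67, 79, 97]

Fragments:
  7→21: 14 bp
  21→29: 8 bp
  29→41: 12 bp
  41→55: 14 bp
  55→59: 4 bp
  59→67: 8 bp
  67→79: 12 bp
  79→97: 18 bp
  97→7 (wrap): 102-97+7 = 12 bp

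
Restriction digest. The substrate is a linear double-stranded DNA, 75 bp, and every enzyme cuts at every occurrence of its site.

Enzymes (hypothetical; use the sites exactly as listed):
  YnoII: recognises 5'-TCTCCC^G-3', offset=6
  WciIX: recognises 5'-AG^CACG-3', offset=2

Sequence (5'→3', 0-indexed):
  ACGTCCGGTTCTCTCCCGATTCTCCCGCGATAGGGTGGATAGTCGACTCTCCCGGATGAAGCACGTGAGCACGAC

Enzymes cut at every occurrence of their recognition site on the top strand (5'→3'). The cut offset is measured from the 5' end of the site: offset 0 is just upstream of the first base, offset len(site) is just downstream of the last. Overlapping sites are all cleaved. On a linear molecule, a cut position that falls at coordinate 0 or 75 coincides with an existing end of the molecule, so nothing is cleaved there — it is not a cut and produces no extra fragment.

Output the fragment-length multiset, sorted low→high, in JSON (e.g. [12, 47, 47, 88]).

Per-enzyme occurrences:
  YnoII TCTCCCG/6: at [11, 20, 47] ⇒ [17, 26, 53]
  WciIX AGCACG/2: at [59, 67] ⇒ [61, 69]

All cut coordinates (distinct, sorted): [17, 26, 53, 61, 69]

Fragments:
  [0,17): 17 bp
  [17,26): 9 bp
  [26,53): 27 bp
  [53,61): 8 bp
  [61,69): 8 bp
  [69,75): 6 bp

[6,8,8,9,17,27]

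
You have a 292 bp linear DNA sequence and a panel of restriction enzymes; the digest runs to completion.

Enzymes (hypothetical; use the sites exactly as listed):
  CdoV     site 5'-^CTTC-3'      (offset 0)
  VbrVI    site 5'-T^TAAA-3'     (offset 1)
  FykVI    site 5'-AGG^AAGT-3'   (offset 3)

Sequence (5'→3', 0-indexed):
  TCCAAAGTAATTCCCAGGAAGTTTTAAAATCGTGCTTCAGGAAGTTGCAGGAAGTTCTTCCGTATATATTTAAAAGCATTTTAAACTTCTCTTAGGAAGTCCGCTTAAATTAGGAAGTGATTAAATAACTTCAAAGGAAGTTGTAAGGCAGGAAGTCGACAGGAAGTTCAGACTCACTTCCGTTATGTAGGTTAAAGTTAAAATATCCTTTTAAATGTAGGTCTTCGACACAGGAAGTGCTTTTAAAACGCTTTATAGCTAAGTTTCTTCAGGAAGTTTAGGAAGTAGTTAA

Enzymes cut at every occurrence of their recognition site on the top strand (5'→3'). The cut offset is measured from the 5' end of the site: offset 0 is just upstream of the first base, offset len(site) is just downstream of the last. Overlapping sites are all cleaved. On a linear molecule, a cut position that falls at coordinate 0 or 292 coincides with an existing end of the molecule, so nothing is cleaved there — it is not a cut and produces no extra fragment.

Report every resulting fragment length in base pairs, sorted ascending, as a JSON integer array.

[4,5,6,6,7,7,7,7,9,9,9,9,9,10,10,10,11,11,11,11,12,13,13,14,15,16,18,23]

Scan for sites:
  CdoV (CTTC, off=0): starts [34, 56, 85, 128, 176, 222, 266] → cuts [34, 56, 85, 128, 176, 222, 266]
  VbrVI (TTAAA, off=1): starts [23, 69, 80, 104, 120, 191, 197, 210, 242] → cuts [24, 70, 81, 105, 121, 192, 198, 211, 243]
  FykVI (AGGAAGT, off=3): starts [15, 38, 48, 93, 111, 134, 149, 160, 231, 270, 279] → cuts [18, 41, 51, 96, 114, 137, 152, 163, 234, 273, 282]

Pooled cuts: [18, 24, 34, 41, 51, 56, 70, 81, 85, 96, 105, 114, 121, 128, 137, 152, 163, 176, 192, 198, 211, 222, 234, 243, 266, 273, 282]

Fragment lengths:
  [0,18): 18 bp
  [18,24): 6 bp
  [24,34): 10 bp
  [34,41): 7 bp
  [41,51): 10 bp
  [51,56): 5 bp
  [56,70): 14 bp
  [70,81): 11 bp
  [81,85): 4 bp
  [85,96): 11 bp
  [96,105): 9 bp
  [105,114): 9 bp
  [114,121): 7 bp
  [121,128): 7 bp
  [128,137): 9 bp
  [137,152): 15 bp
  [152,163): 11 bp
  [163,176): 13 bp
  [176,192): 16 bp
  [192,198): 6 bp
  [198,211): 13 bp
  [211,222): 11 bp
  [222,234): 12 bp
  [234,243): 9 bp
  [243,266): 23 bp
  [266,273): 7 bp
  [273,282): 9 bp
  [282,292): 10 bp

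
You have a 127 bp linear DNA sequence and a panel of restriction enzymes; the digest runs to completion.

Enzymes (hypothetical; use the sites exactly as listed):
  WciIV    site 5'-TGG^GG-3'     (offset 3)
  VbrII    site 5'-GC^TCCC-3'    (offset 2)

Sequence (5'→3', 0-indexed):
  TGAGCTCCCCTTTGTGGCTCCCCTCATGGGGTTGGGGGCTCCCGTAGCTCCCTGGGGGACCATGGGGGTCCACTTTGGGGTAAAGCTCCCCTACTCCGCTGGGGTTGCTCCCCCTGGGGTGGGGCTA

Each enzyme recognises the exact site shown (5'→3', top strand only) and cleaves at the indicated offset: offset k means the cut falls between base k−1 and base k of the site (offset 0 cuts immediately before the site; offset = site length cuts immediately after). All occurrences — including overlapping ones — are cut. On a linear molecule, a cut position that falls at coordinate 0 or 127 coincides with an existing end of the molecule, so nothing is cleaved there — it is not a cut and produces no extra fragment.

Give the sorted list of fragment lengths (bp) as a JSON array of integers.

[4,5,5,5,6,6,7,8,9,9,10,11,13,13,16]

Per-enzyme occurrences:
  WciIV (TGGGG, off=3): starts [26, 32, 52, 62, 75, 99, 114, 119] → cuts [29, 35, 55, 65, 78, 102, 117, 122]
  VbrII (GCTCCC, off=2): starts [3, 16, 37, 46, 84, 106] → cuts [5, 18, 39, 48, 86, 108]

Pooled cuts: [5, 18, 29, 35, 39, 48, 55, 65, 78, 86, 102, 108, 117, 122]

Fragment lengths:
  [0,5): 5 bp
  [5,18): 13 bp
  [18,29): 11 bp
  [29,35): 6 bp
  [35,39): 4 bp
  [39,48): 9 bp
  [48,55): 7 bp
  [55,65): 10 bp
  [65,78): 13 bp
  [78,86): 8 bp
  [86,102): 16 bp
  [102,108): 6 bp
  [108,117): 9 bp
  [117,122): 5 bp
  [122,127): 5 bp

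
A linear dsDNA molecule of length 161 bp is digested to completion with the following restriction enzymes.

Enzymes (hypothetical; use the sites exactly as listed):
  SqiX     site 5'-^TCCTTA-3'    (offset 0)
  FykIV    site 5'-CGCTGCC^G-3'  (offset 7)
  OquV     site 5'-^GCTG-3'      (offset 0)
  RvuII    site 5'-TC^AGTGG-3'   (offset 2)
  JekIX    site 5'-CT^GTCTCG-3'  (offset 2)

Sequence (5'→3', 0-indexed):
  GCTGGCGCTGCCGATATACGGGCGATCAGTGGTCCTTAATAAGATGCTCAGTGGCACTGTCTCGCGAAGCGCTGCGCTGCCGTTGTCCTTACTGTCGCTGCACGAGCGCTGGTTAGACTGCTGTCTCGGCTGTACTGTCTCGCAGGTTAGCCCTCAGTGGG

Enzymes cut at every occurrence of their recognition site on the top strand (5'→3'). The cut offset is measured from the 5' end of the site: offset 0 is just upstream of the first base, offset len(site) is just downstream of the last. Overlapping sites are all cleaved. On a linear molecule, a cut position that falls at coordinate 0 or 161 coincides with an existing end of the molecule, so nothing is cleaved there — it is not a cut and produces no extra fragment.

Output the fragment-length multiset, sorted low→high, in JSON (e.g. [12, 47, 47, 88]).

Scan for sites:
  SqiX TCCTTA/0: at [32, 85] ⇒ [32, 85]
  FykIV CGCTGCCG/7: at [5, 74] ⇒ [12, 81]
  OquV GCTG/0: at [0, 6, 70, 75, 96, 107, 119, 128] ⇒ [6, 70, 75, 96, 107, 119, 128] (position 0 is a terminus of the linear molecule — no cut)
  RvuII TCAGTGG/2: at [25, 47, 153] ⇒ [27, 49, 155]
  JekIX CTGTCTCG/2: at [56, 120, 134] ⇒ [58, 122, 136]

All cut coordinates (distinct, sorted): [6, 12, 27, 32, 49, 58, 70, 75, 81, 85, 96, 107, 119, 122, 128, 136, 155]

Fragments:
  [0,6): 6 bp
  [6,12): 6 bp
  [12,27): 15 bp
  [27,32): 5 bp
  [32,49): 17 bp
  [49,58): 9 bp
  [58,70): 12 bp
  [70,75): 5 bp
  [75,81): 6 bp
  [81,85): 4 bp
  [85,96): 11 bp
  [96,107): 11 bp
  [107,119): 12 bp
  [119,122): 3 bp
  [122,128): 6 bp
  [128,136): 8 bp
  [136,155): 19 bp
  [155,161): 6 bp

[3,4,5,5,6,6,6,6,6,8,9,11,11,12,12,15,17,19]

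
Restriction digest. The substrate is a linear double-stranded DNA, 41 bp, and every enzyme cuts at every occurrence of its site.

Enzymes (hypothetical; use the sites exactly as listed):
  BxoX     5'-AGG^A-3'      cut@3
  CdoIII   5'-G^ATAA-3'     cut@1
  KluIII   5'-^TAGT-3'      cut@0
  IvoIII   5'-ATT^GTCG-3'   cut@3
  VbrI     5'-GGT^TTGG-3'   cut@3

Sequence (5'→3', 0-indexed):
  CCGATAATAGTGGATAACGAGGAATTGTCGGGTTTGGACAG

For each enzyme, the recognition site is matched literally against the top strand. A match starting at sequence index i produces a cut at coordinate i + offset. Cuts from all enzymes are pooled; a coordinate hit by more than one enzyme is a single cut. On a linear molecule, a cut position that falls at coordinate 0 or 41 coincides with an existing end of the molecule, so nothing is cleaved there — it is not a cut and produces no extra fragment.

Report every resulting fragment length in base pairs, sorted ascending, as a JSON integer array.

[3,4,4,6,7,8,9]

Scan for sites:
  BxoX AGGA/3: at [19] ⇒ [22]
  CdoIII GATAA/1: at [2, 12] ⇒ [3, 13]
  KluIII TAGT/0: at [7] ⇒ [7]
  IvoIII ATTGTCG/3: at [23] ⇒ [26]
  VbrI GGTTTGG/3: at [30] ⇒ [33]

Pooled cuts: [3, 7, 13, 22, 26, 33]

Fragment lengths:
  [0,3): 3 bp
  [3,7): 4 bp
  [7,13): 6 bp
  [13,22): 9 bp
  [22,26): 4 bp
  [26,33): 7 bp
  [33,41): 8 bp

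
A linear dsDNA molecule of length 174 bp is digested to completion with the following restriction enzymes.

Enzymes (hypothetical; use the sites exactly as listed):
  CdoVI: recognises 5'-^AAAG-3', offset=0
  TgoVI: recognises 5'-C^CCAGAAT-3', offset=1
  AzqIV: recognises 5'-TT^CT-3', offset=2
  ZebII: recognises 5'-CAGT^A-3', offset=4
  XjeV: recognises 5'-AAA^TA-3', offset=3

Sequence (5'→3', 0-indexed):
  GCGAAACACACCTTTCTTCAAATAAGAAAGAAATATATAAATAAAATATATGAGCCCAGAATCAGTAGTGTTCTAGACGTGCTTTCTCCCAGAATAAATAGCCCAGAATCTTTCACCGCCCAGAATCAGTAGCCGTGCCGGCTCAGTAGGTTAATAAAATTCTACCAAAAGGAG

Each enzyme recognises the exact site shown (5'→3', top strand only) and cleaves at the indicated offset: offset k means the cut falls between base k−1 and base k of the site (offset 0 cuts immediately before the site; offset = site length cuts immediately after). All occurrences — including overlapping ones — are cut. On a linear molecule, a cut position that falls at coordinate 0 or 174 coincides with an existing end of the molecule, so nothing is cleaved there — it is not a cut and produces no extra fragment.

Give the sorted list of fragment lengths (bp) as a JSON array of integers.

[3,4,4,5,6,6,7,7,7,8,9,10,11,11,13,14,15,17,17]

Per-enzyme occurrences:
  CdoVI (AAAG, off=0): starts [26, 167] → cuts [26, 167]
  TgoVI (CCCAGAAT, off=1): starts [54, 87, 101, 118] → cuts [55, 88, 102, 119]
  AzqIV (TTCT, off=2): starts [13, 70, 83, 159] → cuts [15, 72, 85, 161]
  ZebII (CAGTA, off=4): starts [62, 126, 143] → cuts [66, 130, 147]
  XjeV (AAATA, off=3): starts [19, 30, 38, 43, 95] → cuts [22, 33, 41, 46, 98]

All cut coordinates (distinct, sorted): [15, 22, 26, 33, 41, 46, 55, 66, 72, 85, 88, 98, 102, 119, 130, 147, 161, 167]

Fragments:
  [0,15): 15 bp
  [15,22): 7 bp
  [22,26): 4 bp
  [26,33): 7 bp
  [33,41): 8 bp
  [41,46): 5 bp
  [46,55): 9 bp
  [55,66): 11 bp
  [66,72): 6 bp
  [72,85): 13 bp
  [85,88): 3 bp
  [88,98): 10 bp
  [98,102): 4 bp
  [102,119): 17 bp
  [119,130): 11 bp
  [130,147): 17 bp
  [147,161): 14 bp
  [161,167): 6 bp
  [167,174): 7 bp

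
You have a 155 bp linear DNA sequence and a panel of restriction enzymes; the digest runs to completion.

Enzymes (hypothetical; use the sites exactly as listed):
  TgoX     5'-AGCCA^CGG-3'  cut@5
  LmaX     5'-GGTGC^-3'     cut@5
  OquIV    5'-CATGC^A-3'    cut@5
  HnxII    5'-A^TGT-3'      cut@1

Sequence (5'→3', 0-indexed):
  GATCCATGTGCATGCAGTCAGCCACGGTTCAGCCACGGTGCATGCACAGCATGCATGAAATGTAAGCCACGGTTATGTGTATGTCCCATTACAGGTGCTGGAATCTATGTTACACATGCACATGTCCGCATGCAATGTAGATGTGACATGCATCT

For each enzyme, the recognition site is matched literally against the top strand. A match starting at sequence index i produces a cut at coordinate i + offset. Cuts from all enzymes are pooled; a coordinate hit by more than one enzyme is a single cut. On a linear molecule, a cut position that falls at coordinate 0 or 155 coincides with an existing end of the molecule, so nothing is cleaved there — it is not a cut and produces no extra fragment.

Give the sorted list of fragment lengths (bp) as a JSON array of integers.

[2,3,4,4,6,6,6,6,6,6,9,9,9,9,9,10,11,11,12,17]

Per-enzyme occurrences:
  TgoX AGCCACGG/5: at [19, 30, 64] ⇒ [24, 35, 69]
  LmaX GGTGC/5: at [36, 93] ⇒ [41, 98]
  OquIV CATGCA/5: at [10, 40, 49, 114, 128, 146] ⇒ [15, 45, 54, 119, 133, 151]
  HnxII ATGT/1: at [5, 59, 74, 80, 106, 121, 134, 140] ⇒ [6, 60, 75, 81, 107, 122, 135, 141]

Pooled cuts: [6, 15, 24, 35, 41, 45, 54, 60, 69, 75, 81, 98, 107, 119, 122, 133, 135, 141, 151]

Fragments:
  [0,6): 6 bp
  [6,15): 9 bp
  [15,24): 9 bp
  [24,35): 11 bp
  [35,41): 6 bp
  [41,45): 4 bp
  [45,54): 9 bp
  [54,60): 6 bp
  [60,69): 9 bp
  [69,75): 6 bp
  [75,81): 6 bp
  [81,98): 17 bp
  [98,107): 9 bp
  [107,119): 12 bp
  [119,122): 3 bp
  [122,133): 11 bp
  [133,135): 2 bp
  [135,141): 6 bp
  [141,151): 10 bp
  [151,155): 4 bp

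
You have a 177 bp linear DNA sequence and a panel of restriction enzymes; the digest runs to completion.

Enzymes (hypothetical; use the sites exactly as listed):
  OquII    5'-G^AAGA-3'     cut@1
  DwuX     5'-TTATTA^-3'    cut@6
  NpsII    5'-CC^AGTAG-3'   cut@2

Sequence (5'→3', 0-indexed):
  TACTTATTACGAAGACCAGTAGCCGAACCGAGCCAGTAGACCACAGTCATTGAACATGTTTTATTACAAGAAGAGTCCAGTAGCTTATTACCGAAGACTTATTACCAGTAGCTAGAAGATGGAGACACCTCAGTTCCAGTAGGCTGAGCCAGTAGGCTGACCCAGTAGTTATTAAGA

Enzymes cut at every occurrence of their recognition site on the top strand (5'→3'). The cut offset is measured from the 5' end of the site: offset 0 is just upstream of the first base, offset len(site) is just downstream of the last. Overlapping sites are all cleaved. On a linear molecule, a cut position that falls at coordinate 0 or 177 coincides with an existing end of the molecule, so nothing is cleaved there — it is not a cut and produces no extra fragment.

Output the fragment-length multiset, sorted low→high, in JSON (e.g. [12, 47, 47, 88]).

[2,2,3,3,4,6,8,9,9,11,11,12,13,13,17,22,32]

Scan for sites:
  OquII (GAAGA, off=1): starts [10, 69, 92, 114] → cuts [11, 70, 93, 115]
  DwuX (TTATTA, off=6): starts [3, 60, 84, 98, 168] → cuts [9, 66, 90, 104, 174]
  NpsII (CCAGTAG, off=2): starts [15, 32, 76, 104, 135, 148, 161] → cuts [17, 34, 78, 106, 137, 150, 163]

Pooled cuts: [9, 11, 17, 34, 66, 70, 78, 90, 93, 104, 106, 115, 137, 150, 163, 174]

Fragment lengths:
  [0,9): 9 bp
  [9,11): 2 bp
  [11,17): 6 bp
  [17,34): 17 bp
  [34,66): 32 bp
  [66,70): 4 bp
  [70,78): 8 bp
  [78,90): 12 bp
  [90,93): 3 bp
  [93,104): 11 bp
  [104,106): 2 bp
  [106,115): 9 bp
  [115,137): 22 bp
  [137,150): 13 bp
  [150,163): 13 bp
  [163,174): 11 bp
  [174,177): 3 bp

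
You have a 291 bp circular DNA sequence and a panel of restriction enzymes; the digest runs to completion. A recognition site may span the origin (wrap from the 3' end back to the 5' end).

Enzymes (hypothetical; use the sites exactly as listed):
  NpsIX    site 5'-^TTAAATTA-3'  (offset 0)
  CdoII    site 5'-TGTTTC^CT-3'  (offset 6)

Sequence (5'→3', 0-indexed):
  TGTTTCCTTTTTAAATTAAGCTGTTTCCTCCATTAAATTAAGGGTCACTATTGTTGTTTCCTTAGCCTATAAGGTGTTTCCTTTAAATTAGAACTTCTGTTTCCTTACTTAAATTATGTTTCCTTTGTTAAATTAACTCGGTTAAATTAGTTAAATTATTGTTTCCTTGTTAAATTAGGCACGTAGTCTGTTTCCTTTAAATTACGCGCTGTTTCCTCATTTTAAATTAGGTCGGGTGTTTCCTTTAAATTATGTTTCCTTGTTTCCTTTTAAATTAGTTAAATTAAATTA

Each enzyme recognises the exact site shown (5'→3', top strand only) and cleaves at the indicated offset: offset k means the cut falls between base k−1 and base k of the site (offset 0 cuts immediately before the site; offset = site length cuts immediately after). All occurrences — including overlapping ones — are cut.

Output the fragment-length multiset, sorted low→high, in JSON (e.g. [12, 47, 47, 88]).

[2,2,2,3,4,4,5,5,5,5,6,8,9,9,14,14,14,14,15,17,19,20,21,21,25,28]

Site scan:
  NpsIX TTAAATTA/0: at [10, 32, 82, 108, 127, 141, 150, 169, 196, 221, 244, 269, 278, 283] ⇒ [10, 32, 82, 108, 127, 141, 150, 169, 196, 221, 244, 269, 278, 283]
  CdoII TGTTTCCT/6: at [0, 21, 54, 74, 97, 116, 159, 188, 209, 236, 252, 260] ⇒ [6, 27, 60, 80, 103, 122, 165, 194, 215, 242, 258, 266]

All cut coordinates (distinct, sorted): [6, 10, 27, 32, 60, 80, 82, 103, 108, 122, 127, 141, 150, 165, 169, 194, 196, 215, 221, 242, 244, 258, 266, 269, 278, 283]

Fragments:
  6→10: 4 bp
  10→27: 17 bp
  27→32: 5 bp
  32→60: 28 bp
  60→80: 20 bp
  80→82: 2 bp
  82→103: 21 bp
  103→108: 5 bp
  108→122: 14 bp
  122→127: 5 bp
  127→141: 14 bp
  141→150: 9 bp
  150→165: 15 bp
  165→169: 4 bp
  169→194: 25 bp
  194→196: 2 bp
  196→215: 19 bp
  215→221: 6 bp
  221→242: 21 bp
  242→244: 2 bp
  244→258: 14 bp
  258→266: 8 bp
  266→269: 3 bp
  269→278: 9 bp
  278→283: 5 bp
  283→6 (wrap): 291-283+6 = 14 bp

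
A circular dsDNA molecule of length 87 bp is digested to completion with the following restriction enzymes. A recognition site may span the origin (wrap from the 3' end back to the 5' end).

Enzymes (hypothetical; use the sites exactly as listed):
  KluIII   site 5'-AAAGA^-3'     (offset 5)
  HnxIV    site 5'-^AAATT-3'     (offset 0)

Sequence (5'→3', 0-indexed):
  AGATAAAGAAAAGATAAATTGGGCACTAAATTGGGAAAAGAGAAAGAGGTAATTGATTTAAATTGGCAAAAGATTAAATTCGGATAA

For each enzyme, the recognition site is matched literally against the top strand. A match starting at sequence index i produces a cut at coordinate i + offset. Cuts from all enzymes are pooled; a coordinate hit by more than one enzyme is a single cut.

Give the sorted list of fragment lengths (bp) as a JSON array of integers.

[1,2,5,6,6,12,12,14,14,15]

Per-enzyme occurrences:
  KluIII AAAGA/5: at [4, 9, 36, 42, 68, 85] ⇒ [3, 9, 14, 41, 47, 73]
  HnxIV AAATT/0: at [15, 27, 59, 75] ⇒ [15, 27, 59, 75]

All cut coordinates (distinct, sorted): [3, 9, 14, 15, 27, 41, 47, 59, 73, 75]

Fragment lengths:
  3→9: 6 bp
  9→14: 5 bp
  14→15: 1 bp
  15→27: 12 bp
  27→41: 14 bp
  41→47: 6 bp
  47→59: 12 bp
  59→73: 14 bp
  73→75: 2 bp
  75→3 (wrap): 87-75+3 = 15 bp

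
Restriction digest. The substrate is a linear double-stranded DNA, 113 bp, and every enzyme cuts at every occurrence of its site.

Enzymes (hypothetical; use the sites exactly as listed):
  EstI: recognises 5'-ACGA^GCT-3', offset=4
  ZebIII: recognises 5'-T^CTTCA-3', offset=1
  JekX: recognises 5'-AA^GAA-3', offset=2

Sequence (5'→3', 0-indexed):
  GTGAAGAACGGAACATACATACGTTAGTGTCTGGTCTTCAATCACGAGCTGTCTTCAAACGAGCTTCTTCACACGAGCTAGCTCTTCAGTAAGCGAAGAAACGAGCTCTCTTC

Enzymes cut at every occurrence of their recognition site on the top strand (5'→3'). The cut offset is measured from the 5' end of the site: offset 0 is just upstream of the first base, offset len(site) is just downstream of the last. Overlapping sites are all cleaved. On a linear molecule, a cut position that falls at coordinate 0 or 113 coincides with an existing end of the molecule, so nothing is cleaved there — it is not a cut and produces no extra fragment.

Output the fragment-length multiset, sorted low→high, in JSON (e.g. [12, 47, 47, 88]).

Per-enzyme occurrences:
  EstI ACGAGCT/4: at [43, 58, 72, 100] ⇒ [47, 62, 76, 104]
  ZebIII TCTTCA/1: at [34, 51, 65, 82] ⇒ [35, 52, 66, 83]
  JekX AAGAA/2: at [3, 95] ⇒ [5, 97]

All cut coordinates (distinct, sorted): [5, 35, 47, 52, 62, 66, 76, 83, 97, 104]

Fragments:
  [0,5): 5 bp
  [5,35): 30 bp
  [35,47): 12 bp
  [47,52): 5 bp
  [52,62): 10 bp
  [62,66): 4 bp
  [66,76): 10 bp
  [76,83): 7 bp
  [83,97): 14 bp
  [97,104): 7 bp
  [104,113): 9 bp

[4,5,5,7,7,9,10,10,12,14,30]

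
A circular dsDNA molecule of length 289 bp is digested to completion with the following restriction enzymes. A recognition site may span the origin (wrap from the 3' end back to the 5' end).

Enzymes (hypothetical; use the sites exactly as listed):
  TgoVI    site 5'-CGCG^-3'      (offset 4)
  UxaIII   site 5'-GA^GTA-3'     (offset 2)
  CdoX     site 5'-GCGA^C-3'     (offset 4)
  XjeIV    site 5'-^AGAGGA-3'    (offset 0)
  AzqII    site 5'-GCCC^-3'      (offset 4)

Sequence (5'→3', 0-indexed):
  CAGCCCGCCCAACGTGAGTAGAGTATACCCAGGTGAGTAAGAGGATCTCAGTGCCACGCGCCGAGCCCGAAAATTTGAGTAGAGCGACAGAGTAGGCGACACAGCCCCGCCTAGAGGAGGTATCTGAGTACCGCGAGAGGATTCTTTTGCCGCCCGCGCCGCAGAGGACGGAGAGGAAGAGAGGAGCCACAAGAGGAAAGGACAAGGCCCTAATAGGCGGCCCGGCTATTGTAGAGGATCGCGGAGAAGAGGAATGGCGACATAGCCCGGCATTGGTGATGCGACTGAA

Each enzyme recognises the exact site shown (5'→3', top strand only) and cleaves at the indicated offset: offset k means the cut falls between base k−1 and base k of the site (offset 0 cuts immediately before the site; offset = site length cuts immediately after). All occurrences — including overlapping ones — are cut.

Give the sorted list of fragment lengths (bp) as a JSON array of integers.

Scan for sites:
  TgoVI CGCG/4: at [56, 131, 154, 239] ⇒ [60, 135, 158, 243]
  UxaIII GAGTA/2: at [15, 20, 34, 76, 89, 125] ⇒ [17, 22, 36, 78, 91, 127]
  CdoX GCGAC/4: at [83, 95, 256, 280] ⇒ [87, 99, 260, 284]
  XjeIV AGAGGA/0: at [39, 112, 135, 162, 171, 179, 191, 232, 247] ⇒ [39, 112, 135, 162, 171, 179, 191, 232, 247]
  AzqII GCCC/4: at [2, 6, 64, 103, 151, 206, 219, 264] ⇒ [6, 10, 68, 107, 155, 210, 223, 268]

Pooled cuts: [6, 10, 17, 22, 36, 39, 60, 68, 78, 87, 91, 99, 107, 112, 127, 135, 155, 158, 162, 171, 179, 191, 210, 223, 232, 243, 247, 260, 268, 284]

Fragments:
  6→10: 4 bp
  10→17: 7 bp
  17→22: 5 bp
  22→36: 14 bp
  36→39: 3 bp
  39→60: 21 bp
  60→68: 8 bp
  68→78: 10 bp
  78→87: 9 bp
  87→91: 4 bp
  91→99: 8 bp
  99→107: 8 bp
  107→112: 5 bp
  112→127: 15 bp
  127→135: 8 bp
  135→155: 20 bp
  155→158: 3 bp
  158→162: 4 bp
  162→171: 9 bp
  171→179: 8 bp
  179→191: 12 bp
  191→210: 19 bp
  210→223: 13 bp
  223→232: 9 bp
  232→243: 11 bp
  243→247: 4 bp
  247→260: 13 bp
  260→268: 8 bp
  268→284: 16 bp
  284→6 (wrap): 289-284+6 = 11 bp

[3,3,4,4,4,4,5,5,7,8,8,8,8,8,8,9,9,9,10,11,11,12,13,13,14,15,16,19,20,21]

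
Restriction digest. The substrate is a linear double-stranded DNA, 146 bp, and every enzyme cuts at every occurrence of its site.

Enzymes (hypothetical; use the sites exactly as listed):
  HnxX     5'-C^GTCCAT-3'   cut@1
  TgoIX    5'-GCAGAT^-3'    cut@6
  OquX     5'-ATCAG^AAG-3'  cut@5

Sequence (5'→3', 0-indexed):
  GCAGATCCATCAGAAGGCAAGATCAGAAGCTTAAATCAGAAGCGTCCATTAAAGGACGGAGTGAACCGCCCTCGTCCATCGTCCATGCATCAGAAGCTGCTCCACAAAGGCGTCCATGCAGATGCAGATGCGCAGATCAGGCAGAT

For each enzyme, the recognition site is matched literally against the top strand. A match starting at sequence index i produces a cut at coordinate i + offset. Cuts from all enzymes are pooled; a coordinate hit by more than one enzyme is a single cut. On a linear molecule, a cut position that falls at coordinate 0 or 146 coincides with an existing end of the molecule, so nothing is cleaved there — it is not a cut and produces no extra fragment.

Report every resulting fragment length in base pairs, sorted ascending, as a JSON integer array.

[4,6,6,7,7,8,9,12,13,13,13,18,30]

Scan for sites:
  HnxX (CGTCCAT, off=1): starts [42, 72, 79, 110] → cuts [43, 73, 80, 111]
  TgoIX (GCAGAT, off=6): starts [0, 117, 123, 131, 140] → cuts [6, 123, 129, 137] (position 146 is a terminus of the linear molecule — no cut)
  OquX (ATCAGAAG, off=5): starts [8, 21, 34, 88] → cuts [13, 26, 39, 93]

All cut coordinates (distinct, sorted): [6, 13, 26, 39, 43, 73, 80, 93, 111, 123, 129, 137]

Fragment lengths:
  [0,6): 6 bp
  [6,13): 7 bp
  [13,26): 13 bp
  [26,39): 13 bp
  [39,43): 4 bp
  [43,73): 30 bp
  [73,80): 7 bp
  [80,93): 13 bp
  [93,111): 18 bp
  [111,123): 12 bp
  [123,129): 6 bp
  [129,137): 8 bp
  [137,146): 9 bp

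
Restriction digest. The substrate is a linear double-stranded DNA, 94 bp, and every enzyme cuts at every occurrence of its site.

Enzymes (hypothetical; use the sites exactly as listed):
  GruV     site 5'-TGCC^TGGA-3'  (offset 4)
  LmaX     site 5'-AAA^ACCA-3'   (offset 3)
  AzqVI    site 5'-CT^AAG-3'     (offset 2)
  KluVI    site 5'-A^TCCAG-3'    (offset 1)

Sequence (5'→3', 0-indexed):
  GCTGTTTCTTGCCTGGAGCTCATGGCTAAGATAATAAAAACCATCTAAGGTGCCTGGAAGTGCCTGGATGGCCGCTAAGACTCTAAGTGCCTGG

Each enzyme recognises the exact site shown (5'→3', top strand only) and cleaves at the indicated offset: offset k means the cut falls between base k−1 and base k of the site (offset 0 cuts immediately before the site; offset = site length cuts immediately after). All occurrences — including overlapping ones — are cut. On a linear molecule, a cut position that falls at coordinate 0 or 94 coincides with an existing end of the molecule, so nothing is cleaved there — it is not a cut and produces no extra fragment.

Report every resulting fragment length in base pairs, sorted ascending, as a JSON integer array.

Per-enzyme occurrences:
  GruV (TGCCTGGA, off=4): starts [9, 50, 60] → cuts [13, 54, 64]
  LmaX (AAAACCA, off=3): starts [36] → cuts [39]
  AzqVI (CTAAG, off=2): starts [25, 44, 74, 82] → cuts [27, 46, 76, 84]
  KluVI (ATCCAG, off=1): no sites

Pooled cuts: [13, 27, 39, 46, 54, 64, 76, 84]

Fragment lengths:
  [0,13): 13 bp
  [13,27): 14 bp
  [27,39): 12 bp
  [39,46): 7 bp
  [46,54): 8 bp
  [54,64): 10 bp
  [64,76): 12 bp
  [76,84): 8 bp
  [84,94): 10 bp

[7,8,8,10,10,12,12,13,14]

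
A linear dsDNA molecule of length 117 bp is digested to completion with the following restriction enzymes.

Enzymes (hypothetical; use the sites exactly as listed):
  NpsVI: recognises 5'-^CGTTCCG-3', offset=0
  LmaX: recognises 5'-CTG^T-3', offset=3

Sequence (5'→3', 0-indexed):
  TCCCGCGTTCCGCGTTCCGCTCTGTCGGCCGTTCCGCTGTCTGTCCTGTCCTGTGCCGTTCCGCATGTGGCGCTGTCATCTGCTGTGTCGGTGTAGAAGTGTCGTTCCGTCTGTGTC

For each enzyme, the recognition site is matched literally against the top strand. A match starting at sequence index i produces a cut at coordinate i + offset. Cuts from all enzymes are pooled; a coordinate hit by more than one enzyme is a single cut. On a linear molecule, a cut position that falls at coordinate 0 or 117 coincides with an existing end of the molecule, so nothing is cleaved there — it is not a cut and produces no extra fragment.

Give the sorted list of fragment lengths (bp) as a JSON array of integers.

Per-enzyme occurrences:
  NpsVI (CGTTCCG, off=0): starts [5, 12, 29, 56, 102] → cuts [5, 12, 29, 56, 102]
  LmaX (CTGT, off=3): starts [21, 36, 40, 45, 50, 72, 82, 110] → cuts [24, 39, 43, 48, 53, 75, 85, 113]

All cut coordinates (distinct, sorted): [5, 12, 24, 29, 39, 43, 48, 53, 56, 75, 85, 102, 113]

Fragments:
  [0,5): 5 bp
  [5,12): 7 bp
  [12,24): 12 bp
  [24,29): 5 bp
  [29,39): 10 bp
  [39,43): 4 bp
  [43,48): 5 bp
  [48,53): 5 bp
  [53,56): 3 bp
  [56,75): 19 bp
  [75,85): 10 bp
  [85,102): 17 bp
  [102,113): 11 bp
  [113,117): 4 bp

[3,4,4,5,5,5,5,7,10,10,11,12,17,19]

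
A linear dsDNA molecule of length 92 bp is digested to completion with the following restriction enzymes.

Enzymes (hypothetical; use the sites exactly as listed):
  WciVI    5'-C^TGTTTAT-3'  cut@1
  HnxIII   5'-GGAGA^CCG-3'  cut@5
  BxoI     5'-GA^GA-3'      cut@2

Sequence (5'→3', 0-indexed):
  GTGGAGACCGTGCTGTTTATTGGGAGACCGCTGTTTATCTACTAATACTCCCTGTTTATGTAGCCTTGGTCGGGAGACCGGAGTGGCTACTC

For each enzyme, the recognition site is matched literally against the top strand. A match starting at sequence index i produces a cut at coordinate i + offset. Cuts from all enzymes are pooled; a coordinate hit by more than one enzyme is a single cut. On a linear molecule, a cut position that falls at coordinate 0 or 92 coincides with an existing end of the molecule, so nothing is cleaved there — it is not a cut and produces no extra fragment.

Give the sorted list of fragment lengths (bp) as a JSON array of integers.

[2,2,2,4,5,6,12,15,21,23]

Per-enzyme occurrences:
  WciVI (CTGTTTAT, off=1): starts [12, 30, 51] → cuts [13, 31, 52]
  HnxIII (GGAGACCG, off=5): starts [2, 22, 72] → cuts [7, 27, 77]
  BxoI (GAGA, off=2): starts [3, 23, 73] → cuts [5, 25, 75]

Pooled cuts: [5, 7, 13, 25, 27, 31, 52, 75, 77]

Fragment lengths:
  [0,5): 5 bp
  [5,7): 2 bp
  [7,13): 6 bp
  [13,25): 12 bp
  [25,27): 2 bp
  [27,31): 4 bp
  [31,52): 21 bp
  [52,75): 23 bp
  [75,77): 2 bp
  [77,92): 15 bp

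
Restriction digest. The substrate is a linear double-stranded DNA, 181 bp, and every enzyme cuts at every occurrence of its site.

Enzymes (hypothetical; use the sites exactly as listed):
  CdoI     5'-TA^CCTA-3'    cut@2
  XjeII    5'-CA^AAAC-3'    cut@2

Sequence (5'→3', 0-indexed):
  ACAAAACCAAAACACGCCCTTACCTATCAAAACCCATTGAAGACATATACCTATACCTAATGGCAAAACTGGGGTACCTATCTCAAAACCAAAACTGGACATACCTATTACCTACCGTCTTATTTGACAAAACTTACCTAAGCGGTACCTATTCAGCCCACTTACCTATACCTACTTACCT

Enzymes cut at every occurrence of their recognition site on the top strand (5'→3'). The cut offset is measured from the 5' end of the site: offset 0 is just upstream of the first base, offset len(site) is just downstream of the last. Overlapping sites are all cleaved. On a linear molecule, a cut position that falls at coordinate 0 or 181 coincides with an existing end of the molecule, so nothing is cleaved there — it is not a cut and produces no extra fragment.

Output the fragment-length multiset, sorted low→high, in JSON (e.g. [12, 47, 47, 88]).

Per-enzyme occurrences:
  CdoI (TACCTA, off=2): starts [20, 47, 53, 74, 101, 108, 134, 145, 162, 168] → cuts [22, 49, 55, 76, 103, 110, 136, 147, 164, 170]
  XjeII (CAAAAC, off=2): starts [1, 7, 27, 63, 83, 89, 127] → cuts [3, 9, 29, 65, 85, 91, 129]

Pooled cuts: [3, 9, 22, 29, 49, 55, 65, 76, 85, 91, 103, 110, 129, 136, 147, 164, 170]

Fragment lengths:
  [0,3): 3 bp
  [3,9): 6 bp
  [9,22): 13 bp
  [22,29): 7 bp
  [29,49): 20 bp
  [49,55): 6 bp
  [55,65): 10 bp
  [65,76): 11 bp
  [76,85): 9 bp
  [85,91): 6 bp
  [91,103): 12 bp
  [103,110): 7 bp
  [110,129): 19 bp
  [129,136): 7 bp
  [136,147): 11 bp
  [147,164): 17 bp
  [164,170): 6 bp
  [170,181): 11 bp

[3,6,6,6,6,7,7,7,9,10,11,11,11,12,13,17,19,20]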